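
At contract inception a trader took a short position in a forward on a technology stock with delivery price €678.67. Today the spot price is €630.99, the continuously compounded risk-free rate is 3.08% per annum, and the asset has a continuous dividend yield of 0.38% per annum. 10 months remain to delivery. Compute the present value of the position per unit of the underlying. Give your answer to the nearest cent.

Current fair forward for the remaining 10 months: F = S·e^((r − q)·T), (r − q) = 0.0308 − 0.0038 = 0.0270
F = 630.99 · e^(0.0270 × 10/12) = 630.99 × 1.022755 = 645.3482
Value of long forward = (F − K)·e^(−rT) = (645.3482 − 678.67) · e^(−0.0308·10/12)
= -33.3218 × 0.974660 = -32.48
Short position value = −(long value) = €32.48

€32.48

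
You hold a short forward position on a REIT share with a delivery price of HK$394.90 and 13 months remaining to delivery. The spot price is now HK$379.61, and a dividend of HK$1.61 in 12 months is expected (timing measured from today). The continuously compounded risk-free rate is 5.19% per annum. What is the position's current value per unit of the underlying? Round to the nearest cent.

PV(remaining dividends) I = 1.61·e^(−0.0519·12/12) = 1.5286
Current forward F = (S − I)·e^(rT) = (379.61 − 1.5286)·e^(0.0519·13/12) = 378.0814 × 1.057836 = 399.9481
Value (long) = (F − K)·e^(−rT) = (399.9481 − 394.90) × 0.945326 = 4.7721
Short position value = −(long value) = -HK$4.77

-HK$4.77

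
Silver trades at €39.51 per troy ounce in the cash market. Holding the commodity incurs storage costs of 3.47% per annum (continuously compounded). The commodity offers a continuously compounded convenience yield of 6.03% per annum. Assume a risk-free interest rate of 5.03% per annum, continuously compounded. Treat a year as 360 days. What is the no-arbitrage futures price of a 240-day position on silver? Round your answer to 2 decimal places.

€40.17 per troy ounce

Net carry = r + u − y = 0.0503 + 0.0347 − 0.0603 = 0.0247
F = S·e^((r+u−y)T) = 39.51 · e^(0.0247 × 240/360) = 39.51 · e^0.016467
= 39.51 × 1.016603 = €40.17 per troy ounce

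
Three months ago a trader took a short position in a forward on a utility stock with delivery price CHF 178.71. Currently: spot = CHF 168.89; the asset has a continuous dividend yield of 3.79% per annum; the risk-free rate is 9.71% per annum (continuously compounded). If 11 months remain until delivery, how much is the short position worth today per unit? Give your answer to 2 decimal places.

Current fair forward for the remaining 11 months: F = S·e^((r − q)·T), (r − q) = 0.0971 − 0.0379 = 0.0592
F = 168.89 · e^(0.0592 × 11/12) = 168.89 × 1.055766 = 178.3083
Value of long forward = (F − K)·e^(−rT) = (178.3083 − 178.71) · e^(−0.0971·11/12)
= -0.4017 × 0.914838 = -0.37
Short position value = −(long value) = CHF 0.37

CHF 0.37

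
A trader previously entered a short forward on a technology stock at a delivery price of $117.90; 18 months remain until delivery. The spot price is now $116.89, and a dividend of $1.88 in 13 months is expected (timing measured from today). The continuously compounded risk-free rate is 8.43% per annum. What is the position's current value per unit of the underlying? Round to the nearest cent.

PV(remaining dividends) I = 1.88·e^(−0.0843·13/12) = 1.7159
Current forward F = (S − I)·e^(rT) = (116.89 − 1.7159)·e^(0.0843·18/12) = 115.1741 × 1.134793 = 130.6988
Value (long) = (F − K)·e^(−rT) = (130.6988 − 117.90) × 0.881218 = 11.2785
Short position value = −(long value) = -$11.28

-$11.28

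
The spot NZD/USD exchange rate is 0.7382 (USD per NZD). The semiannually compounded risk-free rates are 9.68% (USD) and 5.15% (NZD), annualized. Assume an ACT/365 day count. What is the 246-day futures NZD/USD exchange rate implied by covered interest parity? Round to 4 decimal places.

0.7603

By covered interest parity, F = S · (1+r_USD/2)^(2T) / (1+r_NZD/2)^(2T)
= 0.7382 × 1.065784 / 1.034864 = 0.7382 × 1.029878
F = 0.7603 USD per NZD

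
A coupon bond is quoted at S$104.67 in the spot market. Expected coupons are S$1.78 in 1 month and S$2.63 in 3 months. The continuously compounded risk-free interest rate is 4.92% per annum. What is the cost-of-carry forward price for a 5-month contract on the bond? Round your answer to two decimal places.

PV(coupons) I = 1.78·e^(−0.0492·1/12) + 2.63·e^(−0.0492·3/12)
I = 1.7727 + 2.5978 = 4.3705
F = (S − I)·e^(rT) = (104.67 − 4.3705) · e^(0.0492·5/12)
= 100.2995 · e^0.020500 = 100.2995 × 1.020712 = S$102.38

S$102.38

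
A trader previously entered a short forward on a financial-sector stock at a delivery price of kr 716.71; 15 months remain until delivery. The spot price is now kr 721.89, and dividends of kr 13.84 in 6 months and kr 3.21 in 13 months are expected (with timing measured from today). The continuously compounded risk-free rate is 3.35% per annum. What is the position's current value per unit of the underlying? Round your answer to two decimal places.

PV(remaining dividends) I = 13.84·e^(−0.0335·6/12) + 3.21·e^(−0.0335·13/12) = 16.7057
Current forward F = (S − I)·e^(rT) = (721.89 − 16.7057)·e^(0.0335·15/12) = 705.1843 × 1.042764 = 735.3408
Value (long) = (F − K)·e^(−rT) = (735.3408 − 716.71) × 0.958990 = 17.8668
Short position value = −(long value) = -kr 17.87

-kr 17.87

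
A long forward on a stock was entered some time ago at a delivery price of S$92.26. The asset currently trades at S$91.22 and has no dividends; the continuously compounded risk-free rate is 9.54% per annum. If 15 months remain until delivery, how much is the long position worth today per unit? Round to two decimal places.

S$9.33

Current fair forward for the remaining 15 months: F = S·e^(r·T), r = 0.0954
F = 91.22 · e^(0.0954 × 15/12) = 91.22 × 1.126652 = 102.7732
Value of long forward = (F − K)·e^(−rT) = (102.7732 − 92.26) · e^(−0.0954·15/12)
= 10.5132 × 0.887586 = 9.33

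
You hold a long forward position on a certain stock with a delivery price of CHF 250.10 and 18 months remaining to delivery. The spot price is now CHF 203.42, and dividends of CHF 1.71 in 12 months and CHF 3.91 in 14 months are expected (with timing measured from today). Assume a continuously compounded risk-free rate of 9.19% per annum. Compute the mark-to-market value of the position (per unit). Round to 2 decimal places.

PV(remaining dividends) I = 1.71·e^(−0.0919·12/12) + 3.91·e^(−0.0919·14/12) = 5.0723
Current forward F = (S − I)·e^(rT) = (203.42 − 5.0723)·e^(0.0919·18/12) = 198.3477 × 1.147803 = 227.6641
Value (long) = (F − K)·e^(−rT) = (227.6641 − 250.10) × 0.871229 = -19.5468
Value = -CHF 19.55

-CHF 19.55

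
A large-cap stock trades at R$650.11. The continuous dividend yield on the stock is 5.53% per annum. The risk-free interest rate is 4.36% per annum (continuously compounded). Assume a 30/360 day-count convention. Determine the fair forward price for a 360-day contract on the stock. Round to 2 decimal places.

R$642.55

F = S·e^((r − q)T) = 650.11 · e^((0.0436 − 0.0553) × 360/360)
= 650.11 · e^-0.011700 = 650.11 × 0.988368
F = R$642.55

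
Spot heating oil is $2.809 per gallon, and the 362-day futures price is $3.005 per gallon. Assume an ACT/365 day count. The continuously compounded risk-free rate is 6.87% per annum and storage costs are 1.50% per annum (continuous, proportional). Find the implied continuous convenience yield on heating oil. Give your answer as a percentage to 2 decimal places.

F = S·e^((r+u−y)T) ⇒ (r+u−y) = ln(F/S)/T
ln(3.005/2.809) = 0.067449; /T ⇒ 0.068008
y = r + u − ln(F/S)/T = 0.0687 + 0.0150 − 0.068008 = 0.015692
y = 1.57%

1.57%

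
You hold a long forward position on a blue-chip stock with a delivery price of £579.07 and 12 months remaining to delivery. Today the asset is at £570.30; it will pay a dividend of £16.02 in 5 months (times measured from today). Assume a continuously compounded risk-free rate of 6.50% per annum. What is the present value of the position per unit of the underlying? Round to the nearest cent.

£12.08

PV(remaining dividends) I = 16.02·e^(−0.0650·5/12) = 15.5919
Current forward F = (S − I)·e^(rT) = (570.30 − 15.5919)·e^(0.0650·12/12) = 554.7081 × 1.067159 = 591.9617
Value (long) = (F − K)·e^(−rT) = (591.9617 − 579.07) × 0.937067 = 12.0804
Value = £12.08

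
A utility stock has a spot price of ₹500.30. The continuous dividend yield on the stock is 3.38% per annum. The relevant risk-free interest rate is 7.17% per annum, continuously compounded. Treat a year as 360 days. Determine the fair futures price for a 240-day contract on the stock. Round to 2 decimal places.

₹513.10

F = S·e^((r − q)T) = 500.30 · e^((0.0717 − 0.0338) × 240/360)
= 500.30 · e^0.025267 = 500.30 × 1.025589
F = ₹513.10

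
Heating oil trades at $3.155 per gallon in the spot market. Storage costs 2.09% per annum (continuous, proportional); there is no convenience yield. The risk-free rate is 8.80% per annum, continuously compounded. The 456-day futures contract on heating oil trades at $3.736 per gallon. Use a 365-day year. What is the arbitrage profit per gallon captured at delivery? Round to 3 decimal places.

Fair futures: F* = S·e^(carry·T), with carry = (r + u) = 0.0880 + 0.0209 = 0.1089
F* = 3.155 · e^(0.1089 × 456/365) = 3.155 · e^0.136050 = 3.155 × 1.145739 = $3.6148
Market $3.736 > fair $3.6148: forward overpriced → cash-and-carry (buy spot, short the forward).
At maturity, profit = |F_mkt − F*| = |3.736 − 3.6148| = $0.121 per gallon

$0.121 per gallon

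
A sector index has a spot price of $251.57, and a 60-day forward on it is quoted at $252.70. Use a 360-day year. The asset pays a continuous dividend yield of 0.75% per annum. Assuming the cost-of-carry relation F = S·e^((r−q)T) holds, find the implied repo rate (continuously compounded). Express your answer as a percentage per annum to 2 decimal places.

From F = S·e^((r−q)T): (r − q) = ln(F/S)/T
ln(252.70/251.57) = ln(1.004492) = 0.004482
(r − q) = 0.004482 / (60/360) = 0.026892
r = ln(F/S)/T + q = 0.026892 + 0.0075 = 0.034392
r = 3.44%

3.44%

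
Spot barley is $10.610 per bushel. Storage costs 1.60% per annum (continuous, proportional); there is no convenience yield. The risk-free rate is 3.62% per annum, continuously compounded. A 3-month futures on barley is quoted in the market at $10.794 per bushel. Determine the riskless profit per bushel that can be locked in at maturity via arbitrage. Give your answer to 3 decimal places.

$0.045 per bushel

Fair futures: F* = S·e^(carry·T), with carry = (r + u) = 0.0362 + 0.0160 = 0.0522
F* = 10.610 · e^(0.0522 × 3/12) = 10.610 · e^0.013050 = 10.610 × 1.013136 = $10.7494
Market $10.794 > fair $10.7494: forward overpriced → cash-and-carry (buy spot, short the forward).
At maturity, profit = |F_mkt − F*| = |10.794 − 10.7494| = $0.045 per bushel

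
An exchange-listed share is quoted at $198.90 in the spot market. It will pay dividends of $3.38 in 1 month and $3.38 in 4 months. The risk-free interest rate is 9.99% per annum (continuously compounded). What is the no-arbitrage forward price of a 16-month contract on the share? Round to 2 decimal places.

$219.67

PV(dividends) I = 3.38·e^(−0.0999·1/12) + 3.38·e^(−0.0999·4/12)
I = 3.3520 + 3.2693 = 6.6213
F = (S − I)·e^(rT) = (198.90 − 6.6213) · e^(0.0999·16/12)
= 192.2787 · e^0.133200 = 192.2787 × 1.142478 = $219.67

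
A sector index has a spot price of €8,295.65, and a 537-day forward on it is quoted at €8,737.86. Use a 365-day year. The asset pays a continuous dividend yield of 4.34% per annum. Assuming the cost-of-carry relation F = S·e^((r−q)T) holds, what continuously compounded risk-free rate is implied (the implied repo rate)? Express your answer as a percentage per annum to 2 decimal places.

From F = S·e^((r−q)T): (r − q) = ln(F/S)/T
ln(8737.86/8295.65) = ln(1.053306) = 0.051934
(r − q) = 0.051934 / (537/365) = 0.035300
r = ln(F/S)/T + q = 0.035300 + 0.0434 = 0.078700
r = 7.87%

7.87%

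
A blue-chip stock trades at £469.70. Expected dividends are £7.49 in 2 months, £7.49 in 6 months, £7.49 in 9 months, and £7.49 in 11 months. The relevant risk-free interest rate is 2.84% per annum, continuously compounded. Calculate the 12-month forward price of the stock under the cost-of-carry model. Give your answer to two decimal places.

£452.91

PV(dividends) I = 7.49·e^(−0.0284·2/12) + 7.49·e^(−0.0284·6/12) + 7.49·e^(−0.0284·9/12) + 7.49·e^(−0.0284·11/12)
I = 7.4546 + 7.3844 + 7.3322 + 7.2975 = 29.4687
F = (S − I)·e^(rT) = (469.70 − 29.4687) · e^(0.0284·12/12)
= 440.2313 · e^0.028400 = 440.2313 × 1.028807 = £452.91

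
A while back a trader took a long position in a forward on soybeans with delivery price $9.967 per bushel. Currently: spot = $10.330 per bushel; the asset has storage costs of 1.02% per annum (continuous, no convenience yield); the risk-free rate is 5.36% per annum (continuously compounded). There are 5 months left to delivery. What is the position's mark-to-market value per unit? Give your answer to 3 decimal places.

$0.627 per bushel

Current fair forward for the remaining 5 months: F = S·e^((r + u)·T), (r + u) = 0.0536 + 0.0102 = 0.0638
F = 10.330 · e^(0.0638 × 5/12) = 10.330 × 1.026940 = 10.6083
Value of long forward = (F − K)·e^(−rT) = (10.6083 − 9.967) · e^(−0.0536·5/12)
= 0.6413 × 0.977914 = 0.627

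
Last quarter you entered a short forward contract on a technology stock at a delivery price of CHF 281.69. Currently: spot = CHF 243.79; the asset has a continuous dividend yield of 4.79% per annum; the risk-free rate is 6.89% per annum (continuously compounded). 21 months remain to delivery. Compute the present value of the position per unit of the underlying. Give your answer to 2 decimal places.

Current fair forward for the remaining 21 months: F = S·e^((r − q)·T), (r − q) = 0.0689 − 0.0479 = 0.0210
F = 243.79 · e^(0.0210 × 21/12) = 243.79 × 1.037434 = 252.9160
Value of long forward = (F − K)·e^(−rT) = (252.9160 − 281.69) · e^(−0.0689·21/12)
= -28.7740 × 0.886411 = -25.51
Short position value = −(long value) = CHF 25.51

CHF 25.51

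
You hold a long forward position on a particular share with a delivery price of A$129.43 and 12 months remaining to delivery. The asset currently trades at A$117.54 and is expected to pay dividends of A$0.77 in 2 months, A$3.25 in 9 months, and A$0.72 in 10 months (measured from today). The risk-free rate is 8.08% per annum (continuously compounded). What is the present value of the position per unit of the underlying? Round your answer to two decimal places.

PV(remaining dividends) I = 0.77·e^(−0.0808·2/12) + 3.25·e^(−0.0808·9/12) + 0.72·e^(−0.0808·10/12) = 4.4917
Current forward F = (S − I)·e^(rT) = (117.54 − 4.4917)·e^(0.0808·12/12) = 113.0483 × 1.084154 = 122.5618
Value (long) = (F − K)·e^(−rT) = (122.5618 − 129.43) × 0.922378 = -6.3351
Value = -A$6.34

-A$6.34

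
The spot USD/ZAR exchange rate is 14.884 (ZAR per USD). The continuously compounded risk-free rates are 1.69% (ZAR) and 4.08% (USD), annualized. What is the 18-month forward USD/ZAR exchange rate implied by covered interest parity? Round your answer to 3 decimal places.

F = S·e^((r_ZAR − r_USD)T) = 14.884 · e^((0.0169 − 0.0408) × 18/12)
= 14.884 · e^-0.035850 = 14.884 × 0.964785
F = 14.360 ZAR per USD

14.360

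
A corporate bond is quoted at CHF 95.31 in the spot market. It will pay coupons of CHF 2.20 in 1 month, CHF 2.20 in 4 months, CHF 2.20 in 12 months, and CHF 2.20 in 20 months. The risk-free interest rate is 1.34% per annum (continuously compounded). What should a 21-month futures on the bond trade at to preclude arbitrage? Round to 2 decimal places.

PV(coupons) I = 2.20·e^(−0.0134·1/12) + 2.20·e^(−0.0134·4/12) + 2.20·e^(−0.0134·12/12) + 2.20·e^(−0.0134·20/12)
I = 2.1975 + 2.1902 + 2.1707 + 2.1514 = 8.7098
F = (S − I)·e^(rT) = (95.31 − 8.7098) · e^(0.0134·21/12)
= 86.6002 · e^0.023450 = 86.6002 × 1.023727 = CHF 88.65

CHF 88.65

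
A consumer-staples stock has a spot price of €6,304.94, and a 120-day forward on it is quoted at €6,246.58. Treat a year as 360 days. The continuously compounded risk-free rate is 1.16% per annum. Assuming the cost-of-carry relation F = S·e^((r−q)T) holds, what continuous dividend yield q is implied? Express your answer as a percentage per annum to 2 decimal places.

From F = S·e^((r−q)T): (r − q) = ln(F/S)/T
ln(6246.58/6304.94) = ln(0.990744) = -0.009299
(r − q) = -0.009299 / (120/360) = -0.027897
q = r − ln(F/S)/T = 0.0116 + 0.027897 = 0.039497
q = 3.95%

3.95%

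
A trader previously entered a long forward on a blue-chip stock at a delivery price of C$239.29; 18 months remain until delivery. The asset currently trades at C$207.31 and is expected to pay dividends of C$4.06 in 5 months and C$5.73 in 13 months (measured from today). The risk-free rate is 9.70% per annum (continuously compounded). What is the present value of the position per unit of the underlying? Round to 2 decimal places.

-C$8.64

PV(remaining dividends) I = 4.06·e^(−0.0970·5/12) + 5.73·e^(−0.0970·13/12) = 9.0576
Current forward F = (S − I)·e^(rT) = (207.31 − 9.0576)·e^(0.0970·18/12) = 198.2524 × 1.156618 = 229.3023
Value (long) = (F − K)·e^(−rT) = (229.3023 − 239.29) × 0.864590 = -8.6353
Value = -C$8.64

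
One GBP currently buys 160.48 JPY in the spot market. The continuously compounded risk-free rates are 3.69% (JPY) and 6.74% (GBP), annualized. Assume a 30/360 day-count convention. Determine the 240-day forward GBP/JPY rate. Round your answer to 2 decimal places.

F = S·e^((r_JPY − r_GBP)T) = 160.48 · e^((0.0369 − 0.0674) × 240/360)
= 160.48 · e^-0.020333 = 160.48 × 0.979872
F = 157.25 JPY per GBP

157.25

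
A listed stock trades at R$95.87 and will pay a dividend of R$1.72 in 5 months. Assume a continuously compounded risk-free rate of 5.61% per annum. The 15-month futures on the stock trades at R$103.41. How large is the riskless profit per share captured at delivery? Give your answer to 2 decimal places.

PV(dividends) I = 1.72·e^(−0.0561·5/12) = 1.6803
Fair futures F* = (S − I)·e^(rT) = (95.87 − 1.6803)·e^0.070125 = 94.1897 × 1.072642 = 101.0318
Market R$103.41 > fair 101.0318: forward overpriced → cash-and-carry (borrow at r, buy the stock and collect the dividends, short the forward).
Profit at T = |F_mkt − F*| = |103.41 − 101.0318| = R$2.38 per share

R$2.38 per share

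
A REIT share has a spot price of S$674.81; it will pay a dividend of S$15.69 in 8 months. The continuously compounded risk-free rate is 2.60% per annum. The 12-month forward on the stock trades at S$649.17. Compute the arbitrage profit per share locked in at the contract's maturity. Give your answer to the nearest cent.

S$27.59 per share

PV(dividends) I = 15.69·e^(−0.0260·8/12) = 15.4204
Fair forward F* = (S − I)·e^(rT) = (674.81 − 15.4204)·e^0.026000 = 659.3896 × 1.026341 = 676.7586
Market S$649.17 < fair 676.7586: forward underpriced → reverse cash-and-carry (short the stock, invest proceeds at r, pay the dividends, go long the forward).
Profit at T = |F_mkt − F*| = |649.17 − 676.7586| = S$27.59 per share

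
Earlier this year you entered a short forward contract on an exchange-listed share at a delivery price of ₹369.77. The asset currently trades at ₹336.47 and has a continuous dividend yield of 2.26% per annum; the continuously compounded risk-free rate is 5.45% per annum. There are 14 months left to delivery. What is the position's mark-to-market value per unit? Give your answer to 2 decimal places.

₹19.28

Current fair forward for the remaining 14 months: F = S·e^((r − q)·T), (r − q) = 0.0545 − 0.0226 = 0.0319
F = 336.47 · e^(0.0319 × 14/12) = 336.47 × 1.037918 = 349.2283
Value of long forward = (F − K)·e^(−rT) = (349.2283 − 369.77) · e^(−0.0545·14/12)
= -20.5417 × 0.938396 = -19.28
Short position value = −(long value) = ₹19.28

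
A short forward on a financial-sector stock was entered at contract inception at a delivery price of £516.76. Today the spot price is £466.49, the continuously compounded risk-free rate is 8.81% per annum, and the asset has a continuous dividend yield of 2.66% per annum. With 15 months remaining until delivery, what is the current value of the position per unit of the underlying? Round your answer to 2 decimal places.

Current fair forward for the remaining 15 months: F = S·e^((r − q)·T), (r − q) = 0.0881 − 0.0266 = 0.0615
F = 466.49 · e^(0.0615 × 15/12) = 466.49 × 1.079907 = 503.7658
Value of long forward = (F − K)·e^(−rT) = (503.7658 − 516.76) · e^(−0.0881·15/12)
= -12.9942 × 0.895722 = -11.64
Short position value = −(long value) = £11.64

£11.64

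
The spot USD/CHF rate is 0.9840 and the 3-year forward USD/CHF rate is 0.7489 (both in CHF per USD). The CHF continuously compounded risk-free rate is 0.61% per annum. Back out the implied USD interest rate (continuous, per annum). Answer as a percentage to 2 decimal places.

9.71%

F = S·e^((r_CHF − r_USD)T) ⇒ r_USD = r_CHF − ln(F/S)/T
ln(0.7489/0.9840) = -0.273020; /(3) = -0.091007
r_USD = 0.0061 + 0.091007 = 0.097107
r_USD = 9.71%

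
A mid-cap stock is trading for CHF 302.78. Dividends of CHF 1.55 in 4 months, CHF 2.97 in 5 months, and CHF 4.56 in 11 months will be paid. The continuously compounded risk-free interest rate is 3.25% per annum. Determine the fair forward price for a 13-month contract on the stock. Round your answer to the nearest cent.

CHF 304.42

PV(dividends) I = 1.55·e^(−0.0325·4/12) + 2.97·e^(−0.0325·5/12) + 4.56·e^(−0.0325·11/12)
I = 1.5333 + 2.9301 + 4.4262 = 8.8896
F = (S − I)·e^(rT) = (302.78 − 8.8896) · e^(0.0325·13/12)
= 293.8904 · e^0.035208 = 293.8904 × 1.035835 = CHF 304.42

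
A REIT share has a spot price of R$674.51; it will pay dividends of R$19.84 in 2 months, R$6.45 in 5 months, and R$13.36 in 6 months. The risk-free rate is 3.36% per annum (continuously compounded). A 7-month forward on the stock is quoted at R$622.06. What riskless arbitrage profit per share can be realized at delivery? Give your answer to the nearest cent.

PV(dividends) I = 19.84·e^(−0.0336·2/12) + 6.45·e^(−0.0336·5/12) + 13.36·e^(−0.0336·6/12) = 39.2270
Fair forward F* = (S − I)·e^(rT) = (674.51 − 39.2270)·e^0.019600 = 635.2830 × 1.019793 = 647.8572
Market R$622.06 < fair 647.8572: forward underpriced → reverse cash-and-carry (short the stock, invest proceeds at r, pay the dividends, go long the forward).
Profit at T = |F_mkt − F*| = |622.06 − 647.8572| = R$25.80 per share

R$25.80 per share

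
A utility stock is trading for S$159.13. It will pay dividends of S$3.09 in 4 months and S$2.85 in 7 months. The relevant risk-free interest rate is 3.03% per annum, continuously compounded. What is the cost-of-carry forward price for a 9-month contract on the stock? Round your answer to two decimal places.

S$156.79

PV(dividends) I = 3.09·e^(−0.0303·4/12) + 2.85·e^(−0.0303·7/12)
I = 3.0589 + 2.8001 = 5.8590
F = (S − I)·e^(rT) = (159.13 − 5.8590) · e^(0.0303·9/12)
= 153.2710 · e^0.022725 = 153.2710 × 1.022985 = S$156.79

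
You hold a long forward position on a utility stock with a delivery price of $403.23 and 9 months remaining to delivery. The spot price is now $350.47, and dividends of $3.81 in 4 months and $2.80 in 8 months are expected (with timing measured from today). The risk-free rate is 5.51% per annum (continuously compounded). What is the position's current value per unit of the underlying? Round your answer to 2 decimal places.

PV(remaining dividends) I = 3.81·e^(−0.0551·4/12) + 2.80·e^(−0.0551·8/12) = 6.4397
Current forward F = (S − I)·e^(rT) = (350.47 − 6.4397)·e^(0.0551·9/12) = 344.0303 × 1.042191 = 358.5453
Value (long) = (F − K)·e^(−rT) = (358.5453 − 403.23) × 0.959517 = -42.8757
Value = -$42.88

-$42.88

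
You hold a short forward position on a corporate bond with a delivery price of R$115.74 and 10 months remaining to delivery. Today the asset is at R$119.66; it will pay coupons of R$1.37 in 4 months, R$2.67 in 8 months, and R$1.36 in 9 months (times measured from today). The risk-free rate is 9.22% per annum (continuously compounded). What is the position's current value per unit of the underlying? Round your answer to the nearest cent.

-R$7.37

PV(remaining coupons) I = 1.37·e^(−0.0922·4/12) + 2.67·e^(−0.0922·8/12) + 1.36·e^(−0.0922·9/12) = 5.1085
Current forward F = (S − I)·e^(rT) = (119.66 − 5.1085)·e^(0.0922·10/12) = 114.5515 × 1.079862 = 123.6998
Value (long) = (F − K)·e^(−rT) = (123.6998 − 115.74) × 0.926044 = 7.3711
Short position value = −(long value) = -R$7.37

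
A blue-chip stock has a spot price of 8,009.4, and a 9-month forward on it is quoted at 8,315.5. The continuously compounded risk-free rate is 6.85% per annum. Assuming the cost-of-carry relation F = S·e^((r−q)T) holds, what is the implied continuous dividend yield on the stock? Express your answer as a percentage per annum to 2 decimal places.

1.85%

From F = S·e^((r−q)T): (r − q) = ln(F/S)/T
ln(8315.5/8009.4) = ln(1.038218) = 0.037506
(r − q) = 0.037506 / (9/12) = 0.050008
q = r − ln(F/S)/T = 0.0685 − 0.050008 = 0.018492
q = 1.85%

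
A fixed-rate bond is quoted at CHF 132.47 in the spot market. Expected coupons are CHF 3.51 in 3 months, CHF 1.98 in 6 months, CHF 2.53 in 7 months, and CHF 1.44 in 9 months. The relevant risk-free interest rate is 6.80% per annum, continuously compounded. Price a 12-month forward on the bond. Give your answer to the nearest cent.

PV(coupons) I = 3.51·e^(−0.0680·3/12) + 1.98·e^(−0.0680·6/12) + 2.53·e^(−0.0680·7/12) + 1.44·e^(−0.0680·9/12)
I = 3.4508 + 1.9138 + 2.4316 + 1.3684 = 9.1646
F = (S − I)·e^(rT) = (132.47 − 9.1646) · e^(0.0680·12/12)
= 123.3054 · e^0.068000 = 123.3054 × 1.070365 = CHF 131.98

CHF 131.98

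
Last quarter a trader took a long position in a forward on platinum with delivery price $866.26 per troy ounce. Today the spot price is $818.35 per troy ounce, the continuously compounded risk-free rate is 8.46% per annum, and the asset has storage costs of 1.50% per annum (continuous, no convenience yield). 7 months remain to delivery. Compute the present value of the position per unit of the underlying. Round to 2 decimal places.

Current fair forward for the remaining 7 months: F = S·e^((r + u)·T), (r + u) = 0.0846 + 0.0150 = 0.0996
F = 818.35 · e^(0.0996 × 7/12) = 818.35 × 1.059821 = 867.3045
Value of long forward = (F − K)·e^(−rT) = (867.3045 − 866.26) · e^(−0.0846·7/12)
= 1.0445 × 0.951848 = 0.99

$0.99 per troy ounce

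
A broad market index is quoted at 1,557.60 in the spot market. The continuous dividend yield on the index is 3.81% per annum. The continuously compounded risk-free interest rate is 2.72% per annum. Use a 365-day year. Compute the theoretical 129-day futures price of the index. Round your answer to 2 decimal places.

1,551.61

F = S·e^((r − q)T) = 1557.60 · e^((0.0272 − 0.0381) × 129/365)
= 1557.60 · e^-0.00385233 = 1557.60 × 0.99615508
F = 1,551.61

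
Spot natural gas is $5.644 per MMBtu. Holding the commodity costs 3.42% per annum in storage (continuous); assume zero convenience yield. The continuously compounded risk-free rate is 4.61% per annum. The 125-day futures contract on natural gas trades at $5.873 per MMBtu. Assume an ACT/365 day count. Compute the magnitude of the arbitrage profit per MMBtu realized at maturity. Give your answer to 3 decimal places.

$0.072 per MMBtu

Fair futures: F* = S·e^(carry·T), with carry = (r + u) = 0.0461 + 0.0342 = 0.0803
F* = 5.644 · e^(0.0803 × 125/365) = 5.644 · e^0.027500 = 5.644 × 1.027882 = $5.8014
Market $5.873 > fair $5.8014: forward overpriced → cash-and-carry (buy spot, short the forward).
At maturity, profit = |F_mkt − F*| = |5.873 − 5.8014| = $0.072 per MMBtu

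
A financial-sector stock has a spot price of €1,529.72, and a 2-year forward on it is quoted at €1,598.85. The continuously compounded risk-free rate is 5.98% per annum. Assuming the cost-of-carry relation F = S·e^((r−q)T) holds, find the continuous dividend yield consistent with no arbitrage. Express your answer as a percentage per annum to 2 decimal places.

3.77%

From F = S·e^((r−q)T): (r − q) = ln(F/S)/T
ln(1598.85/1529.72) = ln(1.045191) = 0.044200
(r − q) = 0.044200 / (2) = 0.022100
q = r − ln(F/S)/T = 0.0598 − 0.022100 = 0.037700
q = 3.77%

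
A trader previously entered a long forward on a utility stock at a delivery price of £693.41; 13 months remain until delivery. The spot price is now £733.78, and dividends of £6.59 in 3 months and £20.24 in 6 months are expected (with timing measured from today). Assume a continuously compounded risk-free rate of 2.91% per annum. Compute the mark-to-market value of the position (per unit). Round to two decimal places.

PV(remaining dividends) I = 6.59·e^(−0.0291·3/12) + 20.24·e^(−0.0291·6/12) = 26.4899
Current forward F = (S − I)·e^(rT) = (733.78 − 26.4899)·e^(0.0291·13/12) = 707.2901 × 1.032027 = 729.9425
Value (long) = (F − K)·e^(−rT) = (729.9425 − 693.41) × 0.968967 = 35.3988
Value = £35.40

£35.40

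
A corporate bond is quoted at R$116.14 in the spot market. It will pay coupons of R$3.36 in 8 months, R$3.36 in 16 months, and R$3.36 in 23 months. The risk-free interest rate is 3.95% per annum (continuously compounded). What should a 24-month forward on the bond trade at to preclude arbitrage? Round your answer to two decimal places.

PV(coupons) I = 3.36·e^(−0.0395·8/12) + 3.36·e^(−0.0395·16/12) + 3.36·e^(−0.0395·23/12)
I = 3.2727 + 3.1876 + 3.1150 = 9.5753
F = (S − I)·e^(rT) = (116.14 − 9.5753) · e^(0.0395·24/12)
= 106.5647 · e^0.079000 = 106.5647 × 1.082204 = R$115.32

R$115.32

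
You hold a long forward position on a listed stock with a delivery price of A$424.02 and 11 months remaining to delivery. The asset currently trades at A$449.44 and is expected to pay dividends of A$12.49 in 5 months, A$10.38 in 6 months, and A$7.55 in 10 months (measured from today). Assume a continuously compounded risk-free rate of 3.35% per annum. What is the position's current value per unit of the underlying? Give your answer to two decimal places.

PV(remaining dividends) I = 12.49·e^(−0.0335·5/12) + 10.38·e^(−0.0335·6/12) + 7.55·e^(−0.0335·10/12) = 29.8666
Current forward F = (S − I)·e^(rT) = (449.44 − 29.8666)·e^(0.0335·11/12) = 419.5734 × 1.031185 = 432.6578
Value (long) = (F − K)·e^(−rT) = (432.6578 − 424.02) × 0.969758 = 8.3766
Value = A$8.38

A$8.38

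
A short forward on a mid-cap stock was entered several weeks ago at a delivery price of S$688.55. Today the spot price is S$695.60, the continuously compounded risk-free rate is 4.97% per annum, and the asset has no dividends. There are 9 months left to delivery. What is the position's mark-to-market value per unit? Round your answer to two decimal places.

-S$32.24

Current fair forward for the remaining 9 months: F = S·e^(r·T), r = 0.0497
F = 695.60 · e^(0.0497 × 9/12) = 695.60 × 1.037978 = 722.0175
Value of long forward = (F − K)·e^(−rT) = (722.0175 − 688.55) · e^(−0.0497·9/12)
= 33.4675 × 0.963411 = 32.24
Short position value = −(long value) = -S$32.24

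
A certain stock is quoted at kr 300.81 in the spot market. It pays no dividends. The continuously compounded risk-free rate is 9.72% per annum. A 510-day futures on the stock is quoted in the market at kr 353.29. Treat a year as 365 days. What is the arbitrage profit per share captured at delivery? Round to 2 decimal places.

kr 8.72 per share

Fair futures: F* = S·e^(carry·T), with carry = r = 0.0972
F* = 300.81 · e^(0.0972 × 510/365) = 300.81 · e^0.135814 = 300.81 × 1.145469 = kr 344.5685
Market kr 353.29 > fair kr 344.5685: forward overpriced → cash-and-carry (buy spot, short the forward).
At maturity, profit = |F_mkt − F*| = |353.29 − 344.5685| = kr 8.72 per share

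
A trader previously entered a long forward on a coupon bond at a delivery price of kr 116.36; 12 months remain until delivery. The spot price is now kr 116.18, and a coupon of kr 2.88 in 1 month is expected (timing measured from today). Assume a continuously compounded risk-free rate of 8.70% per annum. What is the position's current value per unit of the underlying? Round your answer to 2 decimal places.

kr 6.66

PV(remaining coupons) I = 2.88·e^(−0.0870·1/12) = 2.8592
Current forward F = (S − I)·e^(rT) = (116.18 − 2.8592)·e^(0.0870·12/12) = 113.3208 × 1.090897 = 123.6213
Value (long) = (F − K)·e^(−rT) = (123.6213 − 116.36) × 0.916677 = 6.6563
Value = kr 6.66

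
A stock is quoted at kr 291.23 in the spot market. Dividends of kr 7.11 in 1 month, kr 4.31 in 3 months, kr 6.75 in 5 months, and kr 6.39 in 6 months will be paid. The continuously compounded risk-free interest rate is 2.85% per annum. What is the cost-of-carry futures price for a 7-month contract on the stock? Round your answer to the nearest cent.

kr 271.36

PV(dividends) I = 7.11·e^(−0.0285·1/12) + 4.31·e^(−0.0285·3/12) + 6.75·e^(−0.0285·5/12) + 6.39·e^(−0.0285·6/12)
I = 7.0931 + 4.2794 + 6.6703 + 6.2996 = 24.3424
F = (S − I)·e^(rT) = (291.23 − 24.3424) · e^(0.0285·7/12)
= 266.8876 · e^0.016625 = 266.8876 × 1.016764 = kr 271.36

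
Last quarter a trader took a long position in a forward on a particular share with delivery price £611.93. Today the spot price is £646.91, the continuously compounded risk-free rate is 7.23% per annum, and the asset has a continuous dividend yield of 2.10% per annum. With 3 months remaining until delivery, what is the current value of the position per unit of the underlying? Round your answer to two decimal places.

Current fair forward for the remaining 3 months: F = S·e^((r − q)·T), (r − q) = 0.0723 − 0.0210 = 0.0513
F = 646.91 · e^(0.0513 × 3/12) = 646.91 × 1.012908 = 655.2603
Value of long forward = (F − K)·e^(−rT) = (655.2603 − 611.93) · e^(−0.0723·3/12)
= 43.3303 × 0.982087 = 42.55

£42.55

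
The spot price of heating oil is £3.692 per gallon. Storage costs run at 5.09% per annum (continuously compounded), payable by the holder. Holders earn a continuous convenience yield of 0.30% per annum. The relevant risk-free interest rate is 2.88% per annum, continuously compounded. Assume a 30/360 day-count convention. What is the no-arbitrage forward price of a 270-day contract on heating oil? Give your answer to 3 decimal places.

£3.911 per gallon

Net carry = r + u − y = 0.0288 + 0.0509 − 0.0030 = 0.0767
F = S·e^((r+u−y)T) = 3.692 · e^(0.0767 × 270/360) = 3.692 · e^0.057525
= 3.692 × 1.059212 = £3.911 per gallon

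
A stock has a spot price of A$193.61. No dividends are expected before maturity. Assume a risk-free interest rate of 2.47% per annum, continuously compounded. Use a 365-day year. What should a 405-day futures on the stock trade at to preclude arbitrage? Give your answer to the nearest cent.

F = S·e^(rT) = 193.61 · e^(0.0247 × 405/365)
= 193.61 · e^0.027407 = 193.61 × 1.027786
F = A$198.99

A$198.99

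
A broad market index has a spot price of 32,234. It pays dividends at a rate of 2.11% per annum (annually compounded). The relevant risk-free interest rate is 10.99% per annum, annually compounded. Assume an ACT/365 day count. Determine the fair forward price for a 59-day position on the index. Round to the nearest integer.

32,671

F = S · (1+r)^T / (1+q)^T
= 32234 × 1.016997 / 1.003381 = 32234 × 1.013570
F = 32,671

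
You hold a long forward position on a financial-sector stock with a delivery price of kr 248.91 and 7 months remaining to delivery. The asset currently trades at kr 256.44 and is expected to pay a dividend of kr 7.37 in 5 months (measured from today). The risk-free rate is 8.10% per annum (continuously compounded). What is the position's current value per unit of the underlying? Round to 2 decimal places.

kr 11.89

PV(remaining dividends) I = 7.37·e^(−0.0810·5/12) = 7.1254
Current forward F = (S − I)·e^(rT) = (256.44 − 7.1254)·e^(0.0810·7/12) = 249.3146 × 1.048384 = 261.3774
Value (long) = (F − K)·e^(−rT) = (261.3774 − 248.91) × 0.953849 = 11.8920
Value = kr 11.89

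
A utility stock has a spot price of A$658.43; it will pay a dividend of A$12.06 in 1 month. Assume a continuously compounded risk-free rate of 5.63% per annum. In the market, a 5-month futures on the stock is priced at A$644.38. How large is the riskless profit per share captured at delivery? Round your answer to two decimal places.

A$17.39 per share

PV(dividends) I = 12.06·e^(−0.0563·1/12) = 12.0036
Fair futures F* = (S − I)·e^(rT) = (658.43 − 12.0036)·e^0.023458 = 646.4264 × 1.023735 = 661.7693
Market A$644.38 < fair 661.7693: forward underpriced → reverse cash-and-carry (short the stock, invest proceeds at r, pay the dividends, go long the forward).
Profit at T = |F_mkt − F*| = |644.38 − 661.7693| = A$17.39 per share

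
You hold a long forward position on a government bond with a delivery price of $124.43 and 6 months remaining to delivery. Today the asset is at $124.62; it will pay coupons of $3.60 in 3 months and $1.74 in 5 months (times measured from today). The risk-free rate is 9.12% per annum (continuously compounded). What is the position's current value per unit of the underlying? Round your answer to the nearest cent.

$0.54

PV(remaining coupons) I = 3.60·e^(−0.0912·3/12) + 1.74·e^(−0.0912·5/12) = 5.1940
Current forward F = (S − I)·e^(rT) = (124.62 − 5.1940)·e^(0.0912·6/12) = 119.4260 × 1.046656 = 124.9979
Value (long) = (F − K)·e^(−rT) = (124.9979 − 124.43) × 0.955424 = 0.5426
Value = $0.54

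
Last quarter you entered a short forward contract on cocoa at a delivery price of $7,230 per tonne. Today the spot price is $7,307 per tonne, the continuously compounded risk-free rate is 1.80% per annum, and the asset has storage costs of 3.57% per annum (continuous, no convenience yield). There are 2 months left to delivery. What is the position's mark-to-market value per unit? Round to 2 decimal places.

-$142.26 per tonne

Current fair forward for the remaining 2 months: F = S·e^((r + u)·T), (r + u) = 0.0180 + 0.0357 = 0.0537
F = 7307 · e^(0.0537 × 2/12) = 7307 × 1.00899017 = 7372.6912
Value of long forward = (F − K)·e^(−rT) = (7372.6912 − 7230) · e^(−0.0180·2/12)
= 142.6912 × 0.99700450 = 142.26
Short position value = −(long value) = -$142.26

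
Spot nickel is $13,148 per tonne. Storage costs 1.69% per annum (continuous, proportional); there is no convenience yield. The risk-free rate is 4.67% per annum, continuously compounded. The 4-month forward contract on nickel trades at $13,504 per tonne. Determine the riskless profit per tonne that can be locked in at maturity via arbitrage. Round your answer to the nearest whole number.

$74 per tonne

Fair forward: F* = S·e^(carry·T), with carry = (r + u) = 0.0467 + 0.0169 = 0.0636
F* = 13148 · e^(0.0636 × 4/12) = 13148 · e^0.021200 = 13148 × 1.021426 = $13429.7090
Market $13504 > fair $13429.7090: forward overpriced → cash-and-carry (buy spot, short the forward).
At maturity, profit = |F_mkt − F*| = |13504 − 13429.7090| = $74 per tonne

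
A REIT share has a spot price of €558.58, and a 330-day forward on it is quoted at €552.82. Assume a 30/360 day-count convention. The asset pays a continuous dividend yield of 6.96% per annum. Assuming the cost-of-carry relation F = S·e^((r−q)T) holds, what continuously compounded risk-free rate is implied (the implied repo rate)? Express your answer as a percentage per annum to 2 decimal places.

From F = S·e^((r−q)T): (r − q) = ln(F/S)/T
ln(552.82/558.58) = ln(0.989688) = -0.010366
(r − q) = -0.010366 / (330/360) = -0.011308
r = ln(F/S)/T + q = -0.011308 + 0.0696 = 0.058292
r = 5.83%

5.83%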